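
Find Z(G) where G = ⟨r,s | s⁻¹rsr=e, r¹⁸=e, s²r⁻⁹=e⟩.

An element z ∈ Z(G) iff z commutes with every generator.
For example r⁹ is central: (r⁹)·r = r¹⁰ = r·(r⁹); (r⁹)·s = s⁻¹ = s·(r⁹).
Whereas r ∉ Z(G) since r·s = rs ≠ r⁸s⁻¹ = s·r.
Checking each of the 36 elements this way gives Z(G) = {e, r⁹}, of order 2.

Answer: {e, r⁹}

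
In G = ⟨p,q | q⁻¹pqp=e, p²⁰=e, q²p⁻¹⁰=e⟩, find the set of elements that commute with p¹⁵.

⟨p¹⁵⟩ ⊆ C_G(p¹⁵) since powers of p¹⁵ commute with p¹⁵; so |C_G(p¹⁵)| ≥ |⟨p¹⁵⟩| = 4.
By orbit–stabilizer, |C_G(p¹⁵)| = |G| / |conj. class of p¹⁵| = 40 / 2 = 20.
The 20 elements commuting with p¹⁵ are {e, p, p², p³, p⁴, p⁵, p⁶, p⁷, p⁸, p⁹, p¹⁰, p¹¹, p¹², p¹³, p¹⁴, p¹⁵, p¹⁶, p¹⁷, p¹⁸, p¹⁹}.

Answer: {e, p, p², p³, p⁴, p⁵, p⁶, p⁷, p⁸, p⁹, p¹⁰, p¹¹, p¹², p¹³, p¹⁴, p¹⁵, p¹⁶, p¹⁷, p¹⁸, p¹⁹}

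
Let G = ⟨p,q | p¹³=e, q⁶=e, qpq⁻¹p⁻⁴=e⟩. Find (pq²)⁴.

Compute successive powers of (pq²), reducing at each step:
  (pq²)²: (pq²) · p = p⁴q²;   (p⁴q²) · q² = p⁴q⁴
  (pq²)³: (p⁴q⁴) · p = q⁴;   (q⁴) · q² = e
  (pq²)⁴: e · p = p;   p · q² = pq²

Answer: pq²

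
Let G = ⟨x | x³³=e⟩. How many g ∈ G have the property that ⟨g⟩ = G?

G is cyclic of order 33. An element generates G iff its order is 33, and a cyclic group of order 33 has exactly φ(33) = 20 such elements.

Answer: 20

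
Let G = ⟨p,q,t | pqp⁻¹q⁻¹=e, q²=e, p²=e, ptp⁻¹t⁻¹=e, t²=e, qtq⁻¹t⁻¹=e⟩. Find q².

Compute successive powers of q, reducing at each step:
  q²: q · q = e

Answer: e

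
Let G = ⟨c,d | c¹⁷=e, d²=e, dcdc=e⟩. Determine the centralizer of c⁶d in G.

⟨c⁶d⟩ ⊆ C_G(c⁶d) since powers of c⁶d commute with c⁶d; so |C_G(c⁶d)| ≥ |⟨c⁶d⟩| = 2.
By orbit–stabilizer, |C_G(c⁶d)| = |G| / |conj. class of c⁶d| = 34 / 17 = 2.
The 2 elements commuting with c⁶d are {e, c⁶d}.

Answer: {e, c⁶d}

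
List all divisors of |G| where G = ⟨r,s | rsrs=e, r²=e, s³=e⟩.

|G| = 6 = 2 · 3. By Lagrange's theorem the order of any subgroup divides 6; the divisors of 6 are 1, 2, 3, 6.

Answer: 1, 2, 3, 6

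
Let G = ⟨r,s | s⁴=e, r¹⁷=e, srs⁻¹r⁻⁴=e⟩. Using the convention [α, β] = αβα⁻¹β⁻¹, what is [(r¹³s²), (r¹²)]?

[(r¹³s²), (r¹²)] = (r¹³s²)·(r¹²)·(r¹³s²)⁻¹·(r¹²)⁻¹.
  (r¹³s²) · (r¹²) = rs²
  (rs²) · (r¹³s²) = r⁵
  (r⁵) · (r⁵) = r¹⁰

Answer: r¹⁰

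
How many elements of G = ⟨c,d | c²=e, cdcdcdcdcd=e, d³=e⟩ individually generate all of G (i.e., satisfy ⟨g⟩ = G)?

⟨g⟩ = G would require ord(g) = |G| = 60, but the maximum element order in G is 5 < 60. So G is not cyclic and no single element generates it: the count is 0.

Answer: 0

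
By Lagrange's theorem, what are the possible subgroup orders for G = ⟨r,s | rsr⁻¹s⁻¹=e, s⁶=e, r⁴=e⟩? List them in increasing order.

|G| = 24 = 2³ · 3. By Lagrange's theorem the order of any subgroup divides 24; the divisors of 24 are 1, 2, 3, 4, 6, 8, 12, 24.

Answer: 1, 2, 3, 4, 6, 8, 12, 24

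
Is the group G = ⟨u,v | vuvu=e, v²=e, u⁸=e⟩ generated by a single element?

Every cyclic group is abelian. But u·v = uv while v·u = u⁷v, so u·v ≠ v·u and G is not abelian. Hence G is not cyclic.

Answer: No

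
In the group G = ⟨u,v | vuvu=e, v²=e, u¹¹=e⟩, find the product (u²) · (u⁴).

Compute (u²) · (u⁴) by multiplying left to right and reducing via the relations at each step:
  (u²) · u⁴ = u⁶

Answer: u⁶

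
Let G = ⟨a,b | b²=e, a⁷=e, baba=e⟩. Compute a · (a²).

Compute a · (a²) by multiplying left to right and reducing via the relations at each step:
  a · a² = a³

Answer: a³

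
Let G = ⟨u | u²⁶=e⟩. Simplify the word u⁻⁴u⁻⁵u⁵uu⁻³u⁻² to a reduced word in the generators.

Multiply left to right, reducing at each step:
  (u²²) · u⁻⁵ = u¹⁷
  (u¹⁷) · u⁵ = u²²
  (u²²) · u = u²³
  (u²³) · u⁻³ = u²⁰
  (u²⁰) · u⁻² = u¹⁸

Answer: u¹⁸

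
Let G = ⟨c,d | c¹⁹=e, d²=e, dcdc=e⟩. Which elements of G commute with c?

⟨c⟩ ⊆ C_G(c) since powers of c commute with c; so |C_G(c)| ≥ |⟨c⟩| = 19.
By orbit–stabilizer, |C_G(c)| = |G| / |conj. class of c| = 38 / 2 = 19.
The 19 elements commuting with c are {e, c, c², c³, c⁴, c⁵, c⁶, c⁷, c⁸, c⁹, c¹⁰, c¹¹, c¹², c¹³, c¹⁴, c¹⁵, c¹⁶, c¹⁷, c¹⁸}.

Answer: {e, c, c², c³, c⁴, c⁵, c⁶, c⁷, c⁸, c⁹, c¹⁰, c¹¹, c¹², c¹³, c¹⁴, c¹⁵, c¹⁶, c¹⁷, c¹⁸}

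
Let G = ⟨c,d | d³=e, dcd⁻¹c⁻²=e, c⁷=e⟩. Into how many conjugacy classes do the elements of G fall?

The conjugacy classes (representative and size) are:
  [e] (size 1), [c²] (size 3), [c⁵] (size 3), [d] (size 7), [d²] (size 7).
Class equation: 1 + 3 + 3 + 7 + 7 = 21 = |G|. So G has 5 conjugacy classes.

Answer: 5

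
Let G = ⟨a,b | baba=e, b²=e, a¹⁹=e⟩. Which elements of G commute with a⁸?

⟨a⁸⟩ ⊆ C_G(a⁸) since powers of a⁸ commute with a⁸; so |C_G(a⁸)| ≥ |⟨a⁸⟩| = 19.
By orbit–stabilizer, |C_G(a⁸)| = |G| / |conj. class of a⁸| = 38 / 2 = 19.
The 19 elements commuting with a⁸ are {e, a, a², a³, a⁴, a⁵, a⁶, a⁷, a⁸, a⁹, a¹⁰, a¹¹, a¹², a¹³, a¹⁴, a¹⁵, a¹⁶, a¹⁷, a¹⁸}.

Answer: {e, a, a², a³, a⁴, a⁵, a⁶, a⁷, a⁸, a⁹, a¹⁰, a¹¹, a¹², a¹³, a¹⁴, a¹⁵, a¹⁶, a¹⁷, a¹⁸}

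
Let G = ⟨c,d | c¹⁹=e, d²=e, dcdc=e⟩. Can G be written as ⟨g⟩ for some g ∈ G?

Every cyclic group is abelian. But c·d = cd while d·c = c¹⁸d, so c·d ≠ d·c and G is not abelian. Hence G is not cyclic.

Answer: No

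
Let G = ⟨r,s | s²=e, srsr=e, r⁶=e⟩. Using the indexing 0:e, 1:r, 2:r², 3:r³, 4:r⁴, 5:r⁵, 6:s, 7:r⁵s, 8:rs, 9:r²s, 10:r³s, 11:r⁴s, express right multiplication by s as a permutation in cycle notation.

(0 6)(1 8)(2 9)(3 10)(4 11)(5 7)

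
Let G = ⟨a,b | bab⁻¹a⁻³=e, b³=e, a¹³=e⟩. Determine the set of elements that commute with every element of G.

An element z ∈ Z(G) iff z commutes with every generator.
For example e is central: e·a = a = a·e; e·b = b = b·e.
Whereas a ∉ Z(G) since a·b = ab ≠ a³b = b·a.
Checking each of the 39 elements this way gives Z(G) = {e}, of order 1.

Answer: {e}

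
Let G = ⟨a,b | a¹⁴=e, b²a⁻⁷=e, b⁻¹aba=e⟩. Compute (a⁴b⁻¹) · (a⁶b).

Compute (a⁴b⁻¹) · (a⁶b) by multiplying left to right and reducing via the relations at each step:
  (a⁴b⁻¹) · a⁶ = a⁵b
  (a⁵b) · b = a¹²

Answer: a¹²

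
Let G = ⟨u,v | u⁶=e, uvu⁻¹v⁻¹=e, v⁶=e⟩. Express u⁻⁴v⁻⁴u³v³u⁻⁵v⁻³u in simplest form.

Multiply left to right, reducing at each step:
  (u²) · v⁻⁴ = u²v²
  (u²v²) · u³ = u⁵v²
  (u⁵v²) · v³ = u⁵v⁵
  (u⁵v⁵) · u⁻⁵ = v⁵
  (v⁵) · v⁻³ = v²
  (v²) · u = uv²

Answer: uv²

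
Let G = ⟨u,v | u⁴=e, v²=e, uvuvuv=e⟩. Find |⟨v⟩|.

|⟨v⟩| equals the order of v. Compute successive powers until reaching e:
  v¹ = v, v² = e.
The smallest positive k with vᵏ = e is 2, so |⟨v⟩| = 2.

Answer: 2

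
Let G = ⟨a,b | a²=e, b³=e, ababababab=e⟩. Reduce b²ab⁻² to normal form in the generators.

Multiply left to right, reducing at each step:
  (b²) · a = b²a
  (b²a) · b⁻² = b²ab

Answer: b²ab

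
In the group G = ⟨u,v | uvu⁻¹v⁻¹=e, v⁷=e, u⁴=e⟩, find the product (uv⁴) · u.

Compute (uv⁴) · u by multiplying left to right and reducing via the relations at each step:
  (uv⁴) · u = u²v⁴

Answer: u²v⁴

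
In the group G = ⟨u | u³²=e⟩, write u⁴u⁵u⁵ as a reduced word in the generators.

Multiply left to right, reducing at each step:
  (u⁴) · u⁵ = u⁹
  (u⁹) · u⁵ = u¹⁴

Answer: u¹⁴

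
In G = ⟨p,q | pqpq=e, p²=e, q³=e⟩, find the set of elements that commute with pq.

⟨pq⟩ ⊆ C_G(pq) since powers of pq commute with pq; so |C_G(pq)| ≥ |⟨pq⟩| = 2.
By orbit–stabilizer, |C_G(pq)| = |G| / |conj. class of pq| = 6 / 3 = 2.
The 2 elements commuting with pq are {e, pq}.

Answer: {e, pq}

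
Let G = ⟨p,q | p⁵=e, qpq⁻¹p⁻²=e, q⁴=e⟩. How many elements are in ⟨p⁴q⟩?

|⟨p⁴q⟩| equals the order of p⁴q. Compute successive powers until reaching e:
  (p⁴q)¹ = p⁴q, (p⁴q)² = p²q², (p⁴q)³ = p³q³, (p⁴q)⁴ = e.
The smallest positive k with (p⁴q)ᵏ = e is 4, so |⟨p⁴q⟩| = 4.

Answer: 4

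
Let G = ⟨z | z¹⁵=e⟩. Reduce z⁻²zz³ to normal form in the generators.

Multiply left to right, reducing at each step:
  (z¹³) · z = z¹⁴
  (z¹⁴) · z³ = z²

Answer: z²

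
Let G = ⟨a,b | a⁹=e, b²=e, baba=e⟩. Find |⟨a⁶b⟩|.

|⟨a⁶b⟩| equals the order of a⁶b. Compute successive powers until reaching e:
  (a⁶b)¹ = a⁶b, (a⁶b)² = e.
The smallest positive k with (a⁶b)ᵏ = e is 2, so |⟨a⁶b⟩| = 2.

Answer: 2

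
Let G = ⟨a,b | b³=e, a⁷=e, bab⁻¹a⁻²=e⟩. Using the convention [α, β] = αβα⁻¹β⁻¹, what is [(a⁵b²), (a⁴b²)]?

[(a⁵b²), (a⁴b²)] = (a⁵b²)·(a⁴b²)·(a⁵b²)⁻¹·(a⁴b²)⁻¹.
  (a⁵b²) · (a⁴b²) = b
  b · (a⁴b) = ab²
  (ab²) · (a⁶b) = a⁴

Answer: a⁴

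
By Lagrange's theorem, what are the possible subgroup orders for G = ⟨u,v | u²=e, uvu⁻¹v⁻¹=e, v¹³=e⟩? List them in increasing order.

|G| = 26 = 2 · 13. By Lagrange's theorem the order of any subgroup divides 26; the divisors of 26 are 1, 2, 13, 26.

Answer: 1, 2, 13, 26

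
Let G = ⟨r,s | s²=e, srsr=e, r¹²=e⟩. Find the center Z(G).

An element z ∈ Z(G) iff z commutes with every generator.
For example r⁶ is central: (r⁶)·r = r⁷ = r·(r⁶); (r⁶)·s = r⁶s = s·(r⁶).
Whereas r ∉ Z(G) since r·s = rs ≠ r¹¹s = s·r.
Checking each of the 24 elements this way gives Z(G) = {e, r⁶}, of order 2.

Answer: {e, r⁶}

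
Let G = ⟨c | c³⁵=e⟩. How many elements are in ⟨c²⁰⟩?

|⟨c²⁰⟩| equals the order of c²⁰. Compute successive powers until reaching e:
  (c²⁰)¹ = c²⁰, (c²⁰)² = c⁵, (c²⁰)³ = c²⁵, (c²⁰)⁴ = c¹⁰, (c²⁰)⁵ = c³⁰, (c²⁰)⁶ = c¹⁵, (c²⁰)⁷ = e.
The smallest positive k with (c²⁰)ᵏ = e is 7, so |⟨c²⁰⟩| = 7.

Answer: 7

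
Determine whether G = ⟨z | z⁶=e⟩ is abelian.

G has a single generator, so G is cyclic and hence abelian.

Answer: Yes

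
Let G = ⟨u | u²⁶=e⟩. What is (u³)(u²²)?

Compute (u³) · (u²²) by multiplying left to right and reducing via the relations at each step:
  (u³) · u²² = u²⁵

Answer: u²⁵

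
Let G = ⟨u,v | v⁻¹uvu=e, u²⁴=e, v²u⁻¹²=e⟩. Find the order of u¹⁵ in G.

Compute successive powers until reaching e:
  (u¹⁵)¹ = u¹⁵, (u¹⁵)² = u⁶, (u¹⁵)³ = u²¹, (u¹⁵)⁴ = u¹², (u¹⁵)⁵ = u³, (u¹⁵)⁶ = u¹⁸, (u¹⁵)⁷ = u⁹, (u¹⁵)⁸ = e.
The smallest positive k with (u¹⁵)ᵏ = e is 8.

Answer: 8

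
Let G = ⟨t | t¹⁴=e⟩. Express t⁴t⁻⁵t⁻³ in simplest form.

Multiply left to right, reducing at each step:
  (t⁴) · t⁻⁵ = t¹³
  (t¹³) · t⁻³ = t¹⁰

Answer: t¹⁰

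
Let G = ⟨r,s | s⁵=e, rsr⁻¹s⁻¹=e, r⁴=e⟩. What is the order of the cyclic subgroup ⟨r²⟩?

|⟨r²⟩| equals the order of r². Compute successive powers until reaching e:
  (r²)¹ = r², (r²)² = e.
The smallest positive k with (r²)ᵏ = e is 2, so |⟨r²⟩| = 2.

Answer: 2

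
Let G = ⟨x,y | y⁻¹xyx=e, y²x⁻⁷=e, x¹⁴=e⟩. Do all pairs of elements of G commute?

x·y = xy but y·x = x⁶y⁻¹, so x·y ≠ y·x and G is not abelian.

Answer: No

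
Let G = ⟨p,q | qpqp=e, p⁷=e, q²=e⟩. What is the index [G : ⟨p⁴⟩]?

First find ord(p⁴) by computing successive powers:
  (p⁴)¹ = p⁴, (p⁴)² = p, (p⁴)³ = p⁵, (p⁴)⁴ = p², (p⁴)⁵ = p⁶, (p⁴)⁶ = p³, (p⁴)⁷ = e.
So |⟨p⁴⟩| = ord(p⁴) = 7. With |G| = 14, by Lagrange [G : ⟨p⁴⟩] = 14/7 = 2.

Answer: 2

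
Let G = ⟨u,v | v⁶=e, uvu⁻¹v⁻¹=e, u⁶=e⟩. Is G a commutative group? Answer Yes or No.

Each pair of generators commutes: u·v = uv = v·u. Since the generators pairwise commute, every element of G commutes with every other, so G is abelian.

Answer: Yes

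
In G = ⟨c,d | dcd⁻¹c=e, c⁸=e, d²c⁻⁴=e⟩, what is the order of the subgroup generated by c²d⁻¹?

|⟨c²d⁻¹⟩| equals the order of c²d⁻¹. Compute successive powers until reaching e:
  (c²d⁻¹)¹ = c²d⁻¹, (c²d⁻¹)² = c⁴, (c²d⁻¹)³ = c²d, (c²d⁻¹)⁴ = e.
The smallest positive k with (c²d⁻¹)ᵏ = e is 4, so |⟨c²d⁻¹⟩| = 4.

Answer: 4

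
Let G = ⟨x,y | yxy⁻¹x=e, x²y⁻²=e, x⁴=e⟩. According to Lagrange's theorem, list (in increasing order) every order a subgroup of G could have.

|G| = 8 = 2³. By Lagrange's theorem the order of any subgroup divides 8; the divisors of 8 are 1, 2, 4, 8.

Answer: 1, 2, 4, 8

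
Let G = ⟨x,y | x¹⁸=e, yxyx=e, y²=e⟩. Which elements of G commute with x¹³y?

⟨x¹³y⟩ ⊆ C_G(x¹³y) since powers of x¹³y commute with x¹³y; so |C_G(x¹³y)| ≥ |⟨x¹³y⟩| = 2.
By orbit–stabilizer, |C_G(x¹³y)| = |G| / |conj. class of x¹³y| = 36 / 9 = 4.
The 4 elements commuting with x¹³y are {e, x⁹, x⁴y, x¹³y}.

Answer: {e, x⁹, x⁴y, x¹³y}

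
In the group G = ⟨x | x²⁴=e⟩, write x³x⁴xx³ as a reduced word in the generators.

Multiply left to right, reducing at each step:
  (x³) · x⁴ = x⁷
  (x⁷) · x = x⁸
  (x⁸) · x³ = x¹¹

Answer: x¹¹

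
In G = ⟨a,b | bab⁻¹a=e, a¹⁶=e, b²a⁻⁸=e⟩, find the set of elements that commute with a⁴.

⟨a⁴⟩ ⊆ C_G(a⁴) since powers of a⁴ commute with a⁴; so |C_G(a⁴)| ≥ |⟨a⁴⟩| = 4.
By orbit–stabilizer, |C_G(a⁴)| = |G| / |conj. class of a⁴| = 32 / 2 = 16.
The 16 elements commuting with a⁴ are {e, a, a², a³, a⁴, a⁵, a⁶, a⁷, a⁸, a⁹, a¹⁰, a¹¹, a¹², a¹³, a¹⁴, a¹⁵}.

Answer: {e, a, a², a³, a⁴, a⁵, a⁶, a⁷, a⁸, a⁹, a¹⁰, a¹¹, a¹², a¹³, a¹⁴, a¹⁵}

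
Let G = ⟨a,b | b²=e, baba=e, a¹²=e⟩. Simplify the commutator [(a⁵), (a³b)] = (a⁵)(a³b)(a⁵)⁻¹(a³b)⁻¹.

[(a⁵), (a³b)] = (a⁵)·(a³b)·(a⁵)⁻¹·(a³b)⁻¹.
  (a⁵) · (a³b) = a⁸b
  (a⁸b) · (a⁷) = ab
  (ab) · (a³b) = a¹⁰

Answer: a¹⁰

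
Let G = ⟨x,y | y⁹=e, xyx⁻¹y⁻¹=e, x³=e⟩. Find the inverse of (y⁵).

The order of (y⁵) is 9 (smallest k with (y⁵)ᵏ = e), so (y⁵)⁻¹ = (y⁵)⁸ = y⁴.
Check: (y⁵) · (y⁴) → (y⁵) · y⁴ = e, giving e as required.

Answer: y⁴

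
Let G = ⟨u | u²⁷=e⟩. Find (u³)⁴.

Compute successive powers of (u³), reducing at each step:
  (u³)²: (u³) · u³ = u⁶
  (u³)³: (u⁶) · u³ = u⁹
  (u³)⁴: (u⁹) · u³ = u¹²

Answer: u¹²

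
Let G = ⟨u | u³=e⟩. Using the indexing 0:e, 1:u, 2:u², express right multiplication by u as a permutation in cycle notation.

(0 1 2)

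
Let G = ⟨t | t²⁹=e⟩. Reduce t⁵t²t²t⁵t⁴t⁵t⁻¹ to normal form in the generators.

Multiply left to right, reducing at each step:
  (t⁵) · t² = t⁷
  (t⁷) · t² = t⁹
  (t⁹) · t⁵ = t¹⁴
  (t¹⁴) · t⁴ = t¹⁸
  (t¹⁸) · t⁵ = t²³
  (t²³) · t⁻¹ = t²²

Answer: t²²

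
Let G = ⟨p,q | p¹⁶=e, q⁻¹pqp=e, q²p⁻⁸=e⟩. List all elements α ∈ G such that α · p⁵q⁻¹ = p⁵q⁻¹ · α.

⟨p⁵q⁻¹⟩ ⊆ C_G(p⁵q⁻¹) since powers of p⁵q⁻¹ commute with p⁵q⁻¹; so |C_G(p⁵q⁻¹)| ≥ |⟨p⁵q⁻¹⟩| = 4.
By orbit–stabilizer, |C_G(p⁵q⁻¹)| = |G| / |conj. class of p⁵q⁻¹| = 32 / 8 = 4.
The 4 elements commuting with p⁵q⁻¹ are {e, p⁸, p⁵q, p⁵q⁻¹}.

Answer: {e, p⁸, p⁵q, p⁵q⁻¹}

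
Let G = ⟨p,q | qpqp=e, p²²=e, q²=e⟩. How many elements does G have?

Enumerate words in the generators, reducing via the relations: the distinct elements are
  {e, p, q, pq, p², p³, p⁴, p⁵, p⁶, p⁷, p⁸, p⁹, p²q, p²¹, p²⁰, p³q, p¹², p¹³, p¹¹, p¹⁰, p¹⁴, p¹⁵, p¹⁶, p¹⁷, p¹⁸, p¹⁹, p⁴q, p⁵q, p⁶q, p⁷q, p⁸q, p⁹q, p²¹q, p²⁰q, p¹²q, p¹³q, p¹¹q, p¹⁰q, p¹⁴q, p¹⁵q, p¹⁶q, p¹⁷q, p¹⁸q, p¹⁹q}.
No further products give new elements, so |G| = 44.

Answer: 44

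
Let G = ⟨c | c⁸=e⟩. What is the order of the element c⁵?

Compute successive powers until reaching e:
  (c⁵)¹ = c⁵, (c⁵)² = c², (c⁵)³ = c⁷, (c⁵)⁴ = c⁴, (c⁵)⁵ = c, (c⁵)⁶ = c⁶, (c⁵)⁷ = c³, (c⁵)⁸ = e.
The smallest positive k with (c⁵)ᵏ = e is 8.

Answer: 8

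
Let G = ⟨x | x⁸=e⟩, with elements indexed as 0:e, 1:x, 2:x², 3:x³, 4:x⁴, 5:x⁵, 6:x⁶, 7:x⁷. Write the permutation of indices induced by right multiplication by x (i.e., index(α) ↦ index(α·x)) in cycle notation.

(0 1 2 3 4 5 6 7)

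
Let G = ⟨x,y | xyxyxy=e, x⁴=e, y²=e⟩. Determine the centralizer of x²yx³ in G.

⟨x²yx³⟩ ⊆ C_G(x²yx³) since powers of x²yx³ commute with x²yx³; so |C_G(x²yx³)| ≥ |⟨x²yx³⟩| = 3.
By orbit–stabilizer, |C_G(x²yx³)| = |G| / |conj. class of x²yx³| = 24 / 8 = 3.
The 3 elements commuting with x²yx³ are {e, x²yx³, xyx²}.

Answer: {e, x²yx³, xyx²}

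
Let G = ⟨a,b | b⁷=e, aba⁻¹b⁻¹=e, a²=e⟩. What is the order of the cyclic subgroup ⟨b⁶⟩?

|⟨b⁶⟩| equals the order of b⁶. Compute successive powers until reaching e:
  (b⁶)¹ = b⁶, (b⁶)² = b⁵, (b⁶)³ = b⁴, (b⁶)⁴ = b³, (b⁶)⁵ = b², (b⁶)⁶ = b, (b⁶)⁷ = e.
The smallest positive k with (b⁶)ᵏ = e is 7, so |⟨b⁶⟩| = 7.

Answer: 7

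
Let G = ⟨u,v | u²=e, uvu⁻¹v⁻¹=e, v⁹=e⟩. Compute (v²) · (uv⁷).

Compute (v²) · (uv⁷) by multiplying left to right and reducing via the relations at each step:
  (v²) · u = uv²
  (uv²) · v⁷ = u

Answer: u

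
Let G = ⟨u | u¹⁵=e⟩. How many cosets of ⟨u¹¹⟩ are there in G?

First find ord(u¹¹) by computing successive powers:
  (u¹¹)¹ = u¹¹, (u¹¹)² = u⁷, (u¹¹)³ = u³, (u¹¹)⁴ = u¹⁴, (u¹¹)⁵ = u¹⁰, (u¹¹)⁶ = u⁶, (u¹¹)⁷ = u², (u¹¹)⁸ = u¹³, (u¹¹)⁹ = u⁹, (u¹¹)¹⁰ = u⁵, (u¹¹)¹¹ = u, (u¹¹)¹² = u¹², (u¹¹)¹³ = u⁸, (u¹¹)¹⁴ = u⁴, (u¹¹)¹⁵ = e.
So |⟨u¹¹⟩| = ord(u¹¹) = 15. With |G| = 15, by Lagrange [G : ⟨u¹¹⟩] = 15/15 = 1.

Answer: 1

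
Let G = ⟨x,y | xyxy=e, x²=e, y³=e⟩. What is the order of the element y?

Compute successive powers until reaching e:
  y¹ = y, y² = y², y³ = e.
The smallest positive k with yᵏ = e is 3.

Answer: 3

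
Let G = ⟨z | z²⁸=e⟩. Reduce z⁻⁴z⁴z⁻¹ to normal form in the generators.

Multiply left to right, reducing at each step:
  (z²⁴) · z⁴ = e
  e · z⁻¹ = z²⁷

Answer: z²⁷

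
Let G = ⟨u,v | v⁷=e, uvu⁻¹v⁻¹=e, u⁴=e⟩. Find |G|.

Enumerate words in the generators, reducing via the relations: the distinct elements are
  {e, u, v, uv, u², u³, v², v³, v⁴, v⁵, v⁶, uv², uv³, uv⁴, uv⁵, uv⁶, u²v, u³v, u²v², u²v³, u²v⁴, u²v⁵, u²v⁶, u³v², u³v³, u³v⁴, u³v⁵, u³v⁶}.
No further products give new elements, so |G| = 28.

Answer: 28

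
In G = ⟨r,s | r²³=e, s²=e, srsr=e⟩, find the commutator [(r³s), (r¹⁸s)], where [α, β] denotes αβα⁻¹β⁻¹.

[(r³s), (r¹⁸s)] = (r³s)·(r¹⁸s)·(r³s)⁻¹·(r¹⁸s)⁻¹.
  (r³s) · (r¹⁸s) = r⁸
  (r⁸) · (r³s) = r¹¹s
  (r¹¹s) · (r¹⁸s) = r¹⁶

Answer: r¹⁶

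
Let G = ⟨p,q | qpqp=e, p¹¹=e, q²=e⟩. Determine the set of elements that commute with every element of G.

An element z ∈ Z(G) iff z commutes with every generator.
For example e is central: e·p = p = p·e; e·q = q = q·e.
Whereas p ∉ Z(G) since p·q = pq ≠ p¹⁰q = q·p.
Checking each of the 22 elements this way gives Z(G) = {e}, of order 1.

Answer: {e}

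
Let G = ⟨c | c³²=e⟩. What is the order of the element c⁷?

Compute successive powers until reaching e:
  (c⁷)¹ = c⁷, (c⁷)² = c¹⁴, (c⁷)³ = c²¹, (c⁷)⁴ = c²⁸, (c⁷)⁵ = c³, (c⁷)⁶ = c¹⁰, (c⁷)⁷ = c¹⁷, (c⁷)⁸ = c²⁴, (c⁷)⁹ = c³¹, (c⁷)¹⁰ = c⁶, (c⁷)¹¹ = c¹³, (c⁷)¹² = c²⁰, (c⁷)¹³ = c²⁷, (c⁷)¹⁴ = c², (c⁷)¹⁵ = c⁹, (c⁷)¹⁶ = c¹⁶, (c⁷)¹⁷ = c²³, (c⁷)¹⁸ = c³⁰, (c⁷)¹⁹ = c⁵, (c⁷)²⁰ = c¹², (c⁷)²¹ = c¹⁹, (c⁷)²² = c²⁶, (c⁷)²³ = c, (c⁷)²⁴ = c⁸, (c⁷)²⁵ = c¹⁵, (c⁷)²⁶ = c²², (c⁷)²⁷ = c²⁹, (c⁷)²⁸ = c⁴, (c⁷)²⁹ = c¹¹, (c⁷)³⁰ = c¹⁸, (c⁷)³¹ = c²⁵, (c⁷)³² = e.
The smallest positive k with (c⁷)ᵏ = e is 32.

Answer: 32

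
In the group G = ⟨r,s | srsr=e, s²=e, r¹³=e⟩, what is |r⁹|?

Compute successive powers until reaching e:
  (r⁹)¹ = r⁹, (r⁹)² = r⁵, (r⁹)³ = r, (r⁹)⁴ = r¹⁰, (r⁹)⁵ = r⁶, (r⁹)⁶ = r², (r⁹)⁷ = r¹¹, (r⁹)⁸ = r⁷, (r⁹)⁹ = r³, (r⁹)¹⁰ = r¹², (r⁹)¹¹ = r⁸, (r⁹)¹² = r⁴, (r⁹)¹³ = e.
The smallest positive k with (r⁹)ᵏ = e is 13.

Answer: 13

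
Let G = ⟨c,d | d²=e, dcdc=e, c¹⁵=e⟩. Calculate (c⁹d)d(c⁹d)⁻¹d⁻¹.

[(c⁹d), d] = (c⁹d)·d·(c⁹d)⁻¹·d⁻¹.
  (c⁹d) · d = c⁹
  (c⁹) · (c⁹d) = c³d
  (c³d) · d = c³

Answer: c³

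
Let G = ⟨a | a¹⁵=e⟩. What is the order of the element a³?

Compute successive powers until reaching e:
  (a³)¹ = a³, (a³)² = a⁶, (a³)³ = a⁹, (a³)⁴ = a¹², (a³)⁵ = e.
The smallest positive k with (a³)ᵏ = e is 5.

Answer: 5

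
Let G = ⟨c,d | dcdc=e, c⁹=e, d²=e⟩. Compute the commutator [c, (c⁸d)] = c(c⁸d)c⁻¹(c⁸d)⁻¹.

[c, (c⁸d)] = c·(c⁸d)·c⁻¹·(c⁸d)⁻¹.
  c · (c⁸d) = d
  d · (c⁸) = cd
  (cd) · (c⁸d) = c²

Answer: c²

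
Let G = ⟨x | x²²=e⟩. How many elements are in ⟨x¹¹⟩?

|⟨x¹¹⟩| equals the order of x¹¹. Compute successive powers until reaching e:
  (x¹¹)¹ = x¹¹, (x¹¹)² = e.
The smallest positive k with (x¹¹)ᵏ = e is 2, so |⟨x¹¹⟩| = 2.

Answer: 2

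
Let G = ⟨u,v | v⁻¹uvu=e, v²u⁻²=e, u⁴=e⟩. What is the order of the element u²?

Compute successive powers until reaching e:
  (u²)¹ = u², (u²)² = e.
The smallest positive k with (u²)ᵏ = e is 2.

Answer: 2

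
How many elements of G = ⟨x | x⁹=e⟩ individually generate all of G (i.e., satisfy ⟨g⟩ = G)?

G is cyclic of order 9. An element generates G iff its order is 9, and a cyclic group of order 9 has exactly φ(9) = 6 such elements.

Answer: 6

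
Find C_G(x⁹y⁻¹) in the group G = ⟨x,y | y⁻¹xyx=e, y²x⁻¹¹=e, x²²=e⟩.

⟨x⁹y⁻¹⟩ ⊆ C_G(x⁹y⁻¹) since powers of x⁹y⁻¹ commute with x⁹y⁻¹; so |C_G(x⁹y⁻¹)| ≥ |⟨x⁹y⁻¹⟩| = 4.
By orbit–stabilizer, |C_G(x⁹y⁻¹)| = |G| / |conj. class of x⁹y⁻¹| = 44 / 11 = 4.
The 4 elements commuting with x⁹y⁻¹ are {e, x¹¹, x⁹y, x⁹y⁻¹}.

Answer: {e, x¹¹, x⁹y, x⁹y⁻¹}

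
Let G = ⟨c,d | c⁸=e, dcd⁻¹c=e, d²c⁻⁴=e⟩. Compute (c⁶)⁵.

Compute successive powers of (c⁶), reducing at each step:
  (c⁶)²: (c⁶) · c⁶ = c⁴
  (c⁶)³: (c⁴) · c⁶ = c²
  (c⁶)⁴: (c²) · c⁶ = e
  (c⁶)⁵: e · c⁶ = c⁶

Answer: c⁶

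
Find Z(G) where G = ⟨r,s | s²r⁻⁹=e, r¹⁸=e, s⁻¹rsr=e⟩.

An element z ∈ Z(G) iff z commutes with every generator.
For example r⁹ is central: (r⁹)·r = r¹⁰ = r·(r⁹); (r⁹)·s = s⁻¹ = s·(r⁹).
Whereas r ∉ Z(G) since r·s = rs ≠ r⁸s⁻¹ = s·r.
Checking each of the 36 elements this way gives Z(G) = {e, r⁹}, of order 2.

Answer: {e, r⁹}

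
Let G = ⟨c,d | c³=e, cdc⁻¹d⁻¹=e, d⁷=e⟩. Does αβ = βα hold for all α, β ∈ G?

Each pair of generators commutes: c·d = cd = d·c. Since the generators pairwise commute, every element of G commutes with every other, so G is abelian.

Answer: Yes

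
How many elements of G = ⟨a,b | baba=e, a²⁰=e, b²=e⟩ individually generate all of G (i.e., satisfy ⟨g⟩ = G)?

⟨g⟩ = G would require ord(g) = |G| = 40, but the maximum element order in G is 20 < 40. So G is not cyclic and no single element generates it: the count is 0.

Answer: 0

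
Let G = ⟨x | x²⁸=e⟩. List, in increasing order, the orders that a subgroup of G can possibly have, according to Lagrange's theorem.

|G| = 28 = 2² · 7. By Lagrange's theorem the order of any subgroup divides 28; the divisors of 28 are 1, 2, 4, 7, 14, 28.

Answer: 1, 2, 4, 7, 14, 28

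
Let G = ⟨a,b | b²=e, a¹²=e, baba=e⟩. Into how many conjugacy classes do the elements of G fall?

The conjugacy classes (representative and size) are:
  [e] (size 1), [a¹¹] (size 2), [a²] (size 2), [a⁹] (size 2), [a⁴] (size 2), [a⁵] (size 2), [a⁶] (size 1), [b] (size 6), [ab] (size 6).
Class equation: 1 + 2 + 2 + 2 + 2 + 2 + 1 + 6 + 6 = 24 = |G|. So G has 9 conjugacy classes.

Answer: 9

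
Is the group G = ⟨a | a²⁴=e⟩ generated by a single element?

|G| = 24. The element a has order 24 (its powers give 24 distinct elements), so ⟨a⟩ = G and G is cyclic.

Answer: Yes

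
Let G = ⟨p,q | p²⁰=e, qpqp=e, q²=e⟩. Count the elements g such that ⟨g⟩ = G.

⟨g⟩ = G would require ord(g) = |G| = 40, but the maximum element order in G is 20 < 40. So G is not cyclic and no single element generates it: the count is 0.

Answer: 0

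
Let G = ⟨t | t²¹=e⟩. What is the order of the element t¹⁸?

Compute successive powers until reaching e:
  (t¹⁸)¹ = t¹⁸, (t¹⁸)² = t¹⁵, (t¹⁸)³ = t¹², (t¹⁸)⁴ = t⁹, (t¹⁸)⁵ = t⁶, (t¹⁸)⁶ = t³, (t¹⁸)⁷ = e.
The smallest positive k with (t¹⁸)ᵏ = e is 7.

Answer: 7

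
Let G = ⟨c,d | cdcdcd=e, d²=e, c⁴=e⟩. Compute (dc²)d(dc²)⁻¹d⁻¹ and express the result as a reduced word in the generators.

[(dc²), d] = (dc²)·d·(dc²)⁻¹·d⁻¹.
  (dc²) · d = dc²d
  (dc²d) · (c²d) = c²dc²
  (c²dc²) · d = c²dc²d

Answer: c²dc²d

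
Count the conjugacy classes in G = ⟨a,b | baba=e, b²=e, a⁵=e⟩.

The conjugacy classes (representative and size) are:
  [e] (size 1), [a] (size 2), [a²] (size 2), [b] (size 5).
Class equation: 1 + 2 + 2 + 5 = 10 = |G|. So G has 4 conjugacy classes.

Answer: 4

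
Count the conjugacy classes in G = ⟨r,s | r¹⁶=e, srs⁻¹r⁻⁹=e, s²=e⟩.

The conjugacy classes (representative and size) are:
  [e] (size 1), [r⁹] (size 2), [r²] (size 1), [r³] (size 2), [r⁴] (size 1), [r¹³] (size 2), [r⁶] (size 1), [r¹⁵] (size 2), [r⁸] (size 1), [r¹⁰] (size 1), [r¹²] (size 1), [r¹⁴] (size 1), [s] (size 2), [rs] (size 2), [r²s] (size 2), [r¹¹s] (size 2), [r⁴s] (size 2), [r¹³s] (size 2), [r¹⁴s] (size 2), [r¹⁵s] (size 2).
Class equation: 1 + 2 + 1 + 2 + 1 + 2 + 1 + 2 + 1 + 1 + 1 + 1 + 2 + 2 + 2 + 2 + 2 + 2 + 2 + 2 = 32 = |G|. So G has 20 conjugacy classes.

Answer: 20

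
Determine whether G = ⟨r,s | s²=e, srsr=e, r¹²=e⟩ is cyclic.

Every cyclic group is abelian. But r·s = rs while s·r = r¹¹s, so r·s ≠ s·r and G is not abelian. Hence G is not cyclic.

Answer: No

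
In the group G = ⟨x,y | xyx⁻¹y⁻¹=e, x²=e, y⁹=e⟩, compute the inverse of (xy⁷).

The order of (xy⁷) is 18 (smallest k with (xy⁷)ᵏ = e), so (xy⁷)⁻¹ = (xy⁷)¹⁷ = xy².
Check: (xy⁷) · (xy²) → (xy⁷) · x = y⁷;   (y⁷) · y² = e, giving e as required.

Answer: xy²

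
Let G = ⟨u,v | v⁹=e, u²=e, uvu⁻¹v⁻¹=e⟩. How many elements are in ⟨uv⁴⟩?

|⟨uv⁴⟩| equals the order of uv⁴. Compute successive powers until reaching e:
  (uv⁴)¹ = uv⁴, (uv⁴)² = v⁸, (uv⁴)³ = uv³, (uv⁴)⁴ = v⁷, (uv⁴)⁵ = uv², (uv⁴)⁶ = v⁶, (uv⁴)⁷ = uv, (uv⁴)⁸ = v⁵, (uv⁴)⁹ = u, (uv⁴)¹⁰ = v⁴, (uv⁴)¹¹ = uv⁸, (uv⁴)¹² = v³, (uv⁴)¹³ = uv⁷, (uv⁴)¹⁴ = v², (uv⁴)¹⁵ = uv⁶, (uv⁴)¹⁶ = v, (uv⁴)¹⁷ = uv⁵, (uv⁴)¹⁸ = e.
The smallest positive k with (uv⁴)ᵏ = e is 18, so |⟨uv⁴⟩| = 18.

Answer: 18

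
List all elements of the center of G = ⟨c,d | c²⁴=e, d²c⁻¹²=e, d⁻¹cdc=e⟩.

An element z ∈ Z(G) iff z commutes with every generator.
For example c¹² is central: (c¹²)·c = c¹³ = c·(c¹²); (c¹²)·d = d⁻¹ = d·(c¹²).
Whereas c ∉ Z(G) since c·d = cd ≠ c¹¹d⁻¹ = d·c.
Checking each of the 48 elements this way gives Z(G) = {e, c¹²}, of order 2.

Answer: {e, c¹²}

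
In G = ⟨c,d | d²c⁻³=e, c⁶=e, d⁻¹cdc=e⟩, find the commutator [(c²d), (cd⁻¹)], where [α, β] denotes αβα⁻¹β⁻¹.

[(c²d), (cd⁻¹)] = (c²d)·(cd⁻¹)·(c²d)⁻¹·(cd⁻¹)⁻¹.
  (c²d) · (cd⁻¹) = c
  c · (c²d⁻¹) = d
  d · (cd) = c²

Answer: c²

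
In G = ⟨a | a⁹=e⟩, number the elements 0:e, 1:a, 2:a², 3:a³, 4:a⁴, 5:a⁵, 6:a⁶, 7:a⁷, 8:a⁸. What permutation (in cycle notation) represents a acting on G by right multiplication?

(0 1 2 3 4 5 6 7 8)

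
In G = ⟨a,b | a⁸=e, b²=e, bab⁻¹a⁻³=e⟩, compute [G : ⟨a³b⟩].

First find ord(a³b) by computing successive powers:
  (a³b)¹ = a³b, (a³b)² = a⁴, (a³b)³ = a⁷b, (a³b)⁴ = e.
So |⟨a³b⟩| = ord(a³b) = 4. With |G| = 16, by Lagrange [G : ⟨a³b⟩] = 16/4 = 4.

Answer: 4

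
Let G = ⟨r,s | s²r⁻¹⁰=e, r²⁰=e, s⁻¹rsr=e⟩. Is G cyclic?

Every cyclic group is abelian. But r·s = rs while s·r = r⁹s⁻¹, so r·s ≠ s·r and G is not abelian. Hence G is not cyclic.

Answer: No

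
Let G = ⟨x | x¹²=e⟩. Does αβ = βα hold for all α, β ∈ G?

G has a single generator, so G is cyclic and hence abelian.

Answer: Yes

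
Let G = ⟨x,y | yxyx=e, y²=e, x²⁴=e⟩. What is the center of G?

An element z ∈ Z(G) iff z commutes with every generator.
For example x¹² is central: (x¹²)·x = x¹³ = x·(x¹²); (x¹²)·y = x¹²y = y·(x¹²).
Whereas x ∉ Z(G) since x·y = xy ≠ x²³y = y·x.
Checking each of the 48 elements this way gives Z(G) = {e, x¹²}, of order 2.

Answer: {e, x¹²}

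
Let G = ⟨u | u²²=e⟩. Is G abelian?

G has a single generator, so G is cyclic and hence abelian.

Answer: Yes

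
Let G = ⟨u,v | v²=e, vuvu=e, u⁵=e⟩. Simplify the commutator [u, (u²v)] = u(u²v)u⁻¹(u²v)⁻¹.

[u, (u²v)] = u·(u²v)·u⁻¹·(u²v)⁻¹.
  u · (u²v) = u³v
  (u³v) · (u⁴) = u⁴v
  (u⁴v) · (u²v) = u²

Answer: u²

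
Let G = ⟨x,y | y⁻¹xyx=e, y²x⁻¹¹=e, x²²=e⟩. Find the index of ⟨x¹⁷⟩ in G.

First find ord(x¹⁷) by computing successive powers:
  (x¹⁷)¹ = x¹⁷, (x¹⁷)² = x¹², (x¹⁷)³ = x⁷, (x¹⁷)⁴ = x², (x¹⁷)⁵ = x¹⁹, (x¹⁷)⁶ = x¹⁴, (x¹⁷)⁷ = x⁹, (x¹⁷)⁸ = x⁴, (x¹⁷)⁹ = x²¹, (x¹⁷)¹⁰ = x¹⁶, (x¹⁷)¹¹ = x¹¹, (x¹⁷)¹² = x⁶, (x¹⁷)¹³ = x, (x¹⁷)¹⁴ = x¹⁸, (x¹⁷)¹⁵ = x¹³, (x¹⁷)¹⁶ = x⁸, (x¹⁷)¹⁷ = x³, (x¹⁷)¹⁸ = x²⁰, (x¹⁷)¹⁹ = x¹⁵, (x¹⁷)²⁰ = x¹⁰, (x¹⁷)²¹ = x⁵, (x¹⁷)²² = e.
So |⟨x¹⁷⟩| = ord(x¹⁷) = 22. With |G| = 44, by Lagrange [G : ⟨x¹⁷⟩] = 44/22 = 2.

Answer: 2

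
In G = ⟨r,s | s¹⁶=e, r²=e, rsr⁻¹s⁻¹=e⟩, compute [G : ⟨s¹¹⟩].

First find ord(s¹¹) by computing successive powers:
  (s¹¹)¹ = s¹¹, (s¹¹)² = s⁶, (s¹¹)³ = s, (s¹¹)⁴ = s¹², (s¹¹)⁵ = s⁷, (s¹¹)⁶ = s², (s¹¹)⁷ = s¹³, (s¹¹)⁸ = s⁸, (s¹¹)⁹ = s³, (s¹¹)¹⁰ = s¹⁴, (s¹¹)¹¹ = s⁹, (s¹¹)¹² = s⁴, (s¹¹)¹³ = s¹⁵, (s¹¹)¹⁴ = s¹⁰, (s¹¹)¹⁵ = s⁵, (s¹¹)¹⁶ = e.
So |⟨s¹¹⟩| = ord(s¹¹) = 16. With |G| = 32, by Lagrange [G : ⟨s¹¹⟩] = 32/16 = 2.

Answer: 2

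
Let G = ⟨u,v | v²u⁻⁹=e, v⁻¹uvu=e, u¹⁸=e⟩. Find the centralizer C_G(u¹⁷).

⟨u¹⁷⟩ ⊆ C_G(u¹⁷) since powers of u¹⁷ commute with u¹⁷; so |C_G(u¹⁷)| ≥ |⟨u¹⁷⟩| = 18.
By orbit–stabilizer, |C_G(u¹⁷)| = |G| / |conj. class of u¹⁷| = 36 / 2 = 18.
The 18 elements commuting with u¹⁷ are {e, u, u², u³, u⁴, u⁵, u⁶, u⁷, u⁸, u⁹, u¹⁰, u¹¹, u¹², u¹³, u¹⁴, u¹⁵, u¹⁶, u¹⁷}.

Answer: {e, u, u², u³, u⁴, u⁵, u⁶, u⁷, u⁸, u⁹, u¹⁰, u¹¹, u¹², u¹³, u¹⁴, u¹⁵, u¹⁶, u¹⁷}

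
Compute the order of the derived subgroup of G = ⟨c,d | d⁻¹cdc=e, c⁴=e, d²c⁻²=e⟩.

G' = [G, G] is generated by all commutators. The generator-pair commutators are: [c, d] = c².
The subgroup they normally generate is {e, c²}, of order 2.
Check: |G/G'| = 8/2 = 4 is the order of the abelianisation.

Answer: 2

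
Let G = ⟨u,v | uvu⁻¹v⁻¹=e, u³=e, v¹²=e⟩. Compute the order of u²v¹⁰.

Compute successive powers until reaching e:
  (u²v¹⁰)¹ = u²v¹⁰, (u²v¹⁰)² = uv⁸, (u²v¹⁰)³ = v⁶, (u²v¹⁰)⁴ = u²v⁴, (u²v¹⁰)⁵ = uv², (u²v¹⁰)⁶ = e.
The smallest positive k with (u²v¹⁰)ᵏ = e is 6.

Answer: 6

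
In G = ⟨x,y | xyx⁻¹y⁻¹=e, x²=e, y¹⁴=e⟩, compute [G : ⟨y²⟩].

First find ord(y²) by computing successive powers:
  (y²)¹ = y², (y²)² = y⁴, (y²)³ = y⁶, (y²)⁴ = y⁸, (y²)⁵ = y¹⁰, (y²)⁶ = y¹², (y²)⁷ = e.
So |⟨y²⟩| = ord(y²) = 7. With |G| = 28, by Lagrange [G : ⟨y²⟩] = 28/7 = 4.

Answer: 4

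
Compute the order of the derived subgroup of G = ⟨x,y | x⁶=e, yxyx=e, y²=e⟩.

G' = [G, G] is generated by all commutators. The generator-pair commutators are: [x, y] = x².
The subgroup they normally generate is {e, x², x⁴}, of order 3.
Check: |G/G'| = 12/3 = 4 is the order of the abelianisation.

Answer: 3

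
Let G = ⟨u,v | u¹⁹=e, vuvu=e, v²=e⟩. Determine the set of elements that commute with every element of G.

An element z ∈ Z(G) iff z commutes with every generator.
For example e is central: e·u = u = u·e; e·v = v = v·e.
Whereas u ∉ Z(G) since u·v = uv ≠ u¹⁸v = v·u.
Checking each of the 38 elements this way gives Z(G) = {e}, of order 1.

Answer: {e}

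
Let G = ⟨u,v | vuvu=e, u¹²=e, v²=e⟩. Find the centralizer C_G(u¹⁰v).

⟨u¹⁰v⟩ ⊆ C_G(u¹⁰v) since powers of u¹⁰v commute with u¹⁰v; so |C_G(u¹⁰v)| ≥ |⟨u¹⁰v⟩| = 2.
By orbit–stabilizer, |C_G(u¹⁰v)| = |G| / |conj. class of u¹⁰v| = 24 / 6 = 4.
The 4 elements commuting with u¹⁰v are {e, u⁶, u⁴v, u¹⁰v}.

Answer: {e, u⁶, u⁴v, u¹⁰v}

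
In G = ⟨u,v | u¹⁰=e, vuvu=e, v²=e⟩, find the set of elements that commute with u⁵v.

⟨u⁵v⟩ ⊆ C_G(u⁵v) since powers of u⁵v commute with u⁵v; so |C_G(u⁵v)| ≥ |⟨u⁵v⟩| = 2.
By orbit–stabilizer, |C_G(u⁵v)| = |G| / |conj. class of u⁵v| = 20 / 5 = 4.
The 4 elements commuting with u⁵v are {e, u⁵, v, u⁵v}.

Answer: {e, u⁵, v, u⁵v}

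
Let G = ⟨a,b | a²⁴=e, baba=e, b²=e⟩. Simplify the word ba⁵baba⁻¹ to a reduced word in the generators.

Multiply left to right, reducing at each step:
  b · a⁵ = a¹⁹b
  (a¹⁹b) · b = a¹⁹
  (a¹⁹) · a = a²⁰
  (a²⁰) · b = a²⁰b
  (a²⁰b) · a⁻¹ = a²¹b

Answer: a²¹b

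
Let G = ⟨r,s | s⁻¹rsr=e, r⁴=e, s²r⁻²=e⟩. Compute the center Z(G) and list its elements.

An element z ∈ Z(G) iff z commutes with every generator.
For example r² is central: (r²)·r = r³ = r·(r²); (r²)·s = s⁻¹ = s·(r²).
Whereas r ∉ Z(G) since r·s = rs ≠ rs⁻¹ = s·r.
Checking each of the 8 elements this way gives Z(G) = {e, r²}, of order 2.

Answer: {e, r²}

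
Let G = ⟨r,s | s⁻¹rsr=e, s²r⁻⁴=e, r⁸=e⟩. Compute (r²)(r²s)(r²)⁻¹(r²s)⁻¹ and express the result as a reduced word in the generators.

[(r²), (r²s)] = (r²)·(r²s)·(r²)⁻¹·(r²s)⁻¹.
  (r²) · (r²s) = s⁻¹
  (s⁻¹) · (r⁶) = r²s⁻¹
  (r²s⁻¹) · (r²s⁻¹) = r⁴

Answer: r⁴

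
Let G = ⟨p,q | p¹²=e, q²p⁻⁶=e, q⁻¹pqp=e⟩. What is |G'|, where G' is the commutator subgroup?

G' = [G, G] is generated by all commutators. The generator-pair commutators are: [p, q] = p².
The subgroup they normally generate is {e, p², p⁴, p⁶, p⁸, p¹⁰}, of order 6.
Check: |G/G'| = 24/6 = 4 is the order of the abelianisation.

Answer: 6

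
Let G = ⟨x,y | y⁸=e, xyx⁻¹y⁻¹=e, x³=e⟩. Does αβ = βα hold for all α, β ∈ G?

Each pair of generators commutes: x·y = xy = y·x. Since the generators pairwise commute, every element of G commutes with every other, so G is abelian.

Answer: Yes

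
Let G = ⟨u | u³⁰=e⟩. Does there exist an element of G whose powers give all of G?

|G| = 30. The element u has order 30 (its powers give 30 distinct elements), so ⟨u⟩ = G and G is cyclic.

Answer: Yes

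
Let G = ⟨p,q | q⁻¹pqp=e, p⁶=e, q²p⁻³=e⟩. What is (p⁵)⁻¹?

The order of (p⁵) is 6 (smallest k with (p⁵)ᵏ = e), so (p⁵)⁻¹ = (p⁵)⁵ = p.
Check: (p⁵) · p → (p⁵) · p = e, giving e as required.

Answer: p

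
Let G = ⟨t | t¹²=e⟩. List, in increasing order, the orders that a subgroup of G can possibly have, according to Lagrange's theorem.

|G| = 12 = 2² · 3. By Lagrange's theorem the order of any subgroup divides 12; the divisors of 12 are 1, 2, 3, 4, 6, 12.

Answer: 1, 2, 3, 4, 6, 12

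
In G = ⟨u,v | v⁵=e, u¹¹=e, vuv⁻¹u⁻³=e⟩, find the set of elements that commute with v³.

⟨v³⟩ ⊆ C_G(v³) since powers of v³ commute with v³; so |C_G(v³)| ≥ |⟨v³⟩| = 5.
By orbit–stabilizer, |C_G(v³)| = |G| / |conj. class of v³| = 55 / 11 = 5.
The 5 elements commuting with v³ are {e, v, v², v³, v⁴}.

Answer: {e, v, v², v³, v⁴}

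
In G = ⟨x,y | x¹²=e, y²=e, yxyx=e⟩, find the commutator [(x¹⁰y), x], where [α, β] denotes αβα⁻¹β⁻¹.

[(x¹⁰y), x] = (x¹⁰y)·x·(x¹⁰y)⁻¹·x⁻¹.
  (x¹⁰y) · x = x⁹y
  (x⁹y) · (x¹⁰y) = x¹¹
  (x¹¹) · (x¹¹) = x¹⁰

Answer: x¹⁰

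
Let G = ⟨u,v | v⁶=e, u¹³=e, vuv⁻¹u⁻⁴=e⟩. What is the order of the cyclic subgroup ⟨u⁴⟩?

|⟨u⁴⟩| equals the order of u⁴. Compute successive powers until reaching e:
  (u⁴)¹ = u⁴, (u⁴)² = u⁸, (u⁴)³ = u¹², (u⁴)⁴ = u³, (u⁴)⁵ = u⁷, (u⁴)⁶ = u¹¹, (u⁴)⁷ = u², (u⁴)⁸ = u⁶, (u⁴)⁹ = u¹⁰, (u⁴)¹⁰ = u, (u⁴)¹¹ = u⁵, (u⁴)¹² = u⁹, (u⁴)¹³ = e.
The smallest positive k with (u⁴)ᵏ = e is 13, so |⟨u⁴⟩| = 13.

Answer: 13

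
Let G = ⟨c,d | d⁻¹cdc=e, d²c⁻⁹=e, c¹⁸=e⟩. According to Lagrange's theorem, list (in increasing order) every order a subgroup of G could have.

|G| = 36 = 2² · 3². By Lagrange's theorem the order of any subgroup divides 36; the divisors of 36 are 1, 2, 3, 4, 6, 9, 12, 18, 36.

Answer: 1, 2, 3, 4, 6, 9, 12, 18, 36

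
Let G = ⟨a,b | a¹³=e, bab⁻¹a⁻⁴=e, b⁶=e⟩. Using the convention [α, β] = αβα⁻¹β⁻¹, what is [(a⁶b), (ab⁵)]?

[(a⁶b), (ab⁵)] = (a⁶b)·(ab⁵)·(a⁶b)⁻¹·(ab⁵)⁻¹.
  (a⁶b) · (ab⁵) = a¹⁰
  (a¹⁰) · (a⁵b⁵) = a²b⁵
  (a²b⁵) · (a⁹b) = a

Answer: a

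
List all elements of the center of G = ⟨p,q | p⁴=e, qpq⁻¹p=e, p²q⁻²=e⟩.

An element z ∈ Z(G) iff z commutes with every generator.
For example p² is central: (p²)·p = p³ = p·(p²); (p²)·q = q⁻¹ = q·(p²).
Whereas p ∉ Z(G) since p·q = pq ≠ pq⁻¹ = q·p.
Checking each of the 8 elements this way gives Z(G) = {e, p²}, of order 2.

Answer: {e, p²}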